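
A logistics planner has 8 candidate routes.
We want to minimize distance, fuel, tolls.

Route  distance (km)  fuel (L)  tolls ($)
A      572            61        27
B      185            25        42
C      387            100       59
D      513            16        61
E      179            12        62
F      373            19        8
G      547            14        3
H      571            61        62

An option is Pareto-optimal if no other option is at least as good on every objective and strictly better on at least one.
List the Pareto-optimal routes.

B, D, E, F, G

A: dominated by F (distance 373≤572, fuel 19≤61, tolls 8≤27).
B: not dominated.
C: dominated by B (distance 185≤387, fuel 25≤100, tolls 42≤59).
D: not dominated.
E: not dominated (best distance).
F: not dominated.
G: not dominated (best tolls).
H: dominated by B (distance 185≤571, fuel 25≤61, tolls 42≤62).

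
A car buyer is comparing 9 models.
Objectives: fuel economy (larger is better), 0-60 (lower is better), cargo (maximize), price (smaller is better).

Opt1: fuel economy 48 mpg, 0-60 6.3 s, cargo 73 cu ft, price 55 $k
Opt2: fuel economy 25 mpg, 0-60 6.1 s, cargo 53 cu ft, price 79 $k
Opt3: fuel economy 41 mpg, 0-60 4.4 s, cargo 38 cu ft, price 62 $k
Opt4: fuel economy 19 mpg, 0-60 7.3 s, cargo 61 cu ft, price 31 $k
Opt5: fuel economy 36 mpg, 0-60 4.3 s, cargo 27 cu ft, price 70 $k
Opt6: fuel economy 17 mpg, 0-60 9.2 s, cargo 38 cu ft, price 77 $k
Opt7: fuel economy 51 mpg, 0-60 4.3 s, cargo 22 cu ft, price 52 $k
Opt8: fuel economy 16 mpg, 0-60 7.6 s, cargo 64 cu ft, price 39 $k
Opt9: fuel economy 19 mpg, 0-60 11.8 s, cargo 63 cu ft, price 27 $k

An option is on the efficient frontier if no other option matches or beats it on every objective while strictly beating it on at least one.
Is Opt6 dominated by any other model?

Opt1 vs Opt6: fuel economy 48≥17, 0-60 6.3≤9.2, cargo 73≥38, price 55≤77 — Opt1 is at least as good on every objective and strictly better on at least one, so Opt1 dominates Opt6.

Yes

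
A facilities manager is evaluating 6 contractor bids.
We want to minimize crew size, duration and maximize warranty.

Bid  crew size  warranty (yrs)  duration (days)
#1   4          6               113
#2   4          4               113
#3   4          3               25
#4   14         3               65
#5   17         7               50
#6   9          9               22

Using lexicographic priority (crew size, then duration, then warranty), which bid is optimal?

#3

First minimize crew size: best is 4, kept {#1, #2, #3}.
Then minimize duration: best is 25, kept {#3}.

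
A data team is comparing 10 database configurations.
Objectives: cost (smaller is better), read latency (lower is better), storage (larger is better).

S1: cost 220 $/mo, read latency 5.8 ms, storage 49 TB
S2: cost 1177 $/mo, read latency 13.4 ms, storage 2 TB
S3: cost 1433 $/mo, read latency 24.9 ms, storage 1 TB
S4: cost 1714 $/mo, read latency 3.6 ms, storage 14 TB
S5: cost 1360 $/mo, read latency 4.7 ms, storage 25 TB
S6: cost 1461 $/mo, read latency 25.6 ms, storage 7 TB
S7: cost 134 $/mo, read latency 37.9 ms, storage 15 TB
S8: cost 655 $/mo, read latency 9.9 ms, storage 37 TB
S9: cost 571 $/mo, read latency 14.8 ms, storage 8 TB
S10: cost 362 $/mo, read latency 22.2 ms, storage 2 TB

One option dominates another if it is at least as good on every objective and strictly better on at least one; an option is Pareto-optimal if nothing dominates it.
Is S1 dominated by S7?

No

S7 vs S1: S7 is worse on read latency (37.9 vs 5.8), so it does not dominate S1.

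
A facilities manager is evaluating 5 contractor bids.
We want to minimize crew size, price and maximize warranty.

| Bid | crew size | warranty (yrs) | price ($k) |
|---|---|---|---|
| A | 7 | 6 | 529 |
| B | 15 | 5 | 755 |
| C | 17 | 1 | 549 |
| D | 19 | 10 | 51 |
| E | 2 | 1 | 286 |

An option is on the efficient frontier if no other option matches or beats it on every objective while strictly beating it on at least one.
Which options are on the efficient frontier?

A: not dominated.
B: dominated by A (crew size 7≤15, warranty 6≥5, price 529≤755).
C: dominated by A (crew size 7≤17, warranty 6≥1, price 529≤549).
D: not dominated (best warranty).
E: not dominated (best crew size).

A, D, E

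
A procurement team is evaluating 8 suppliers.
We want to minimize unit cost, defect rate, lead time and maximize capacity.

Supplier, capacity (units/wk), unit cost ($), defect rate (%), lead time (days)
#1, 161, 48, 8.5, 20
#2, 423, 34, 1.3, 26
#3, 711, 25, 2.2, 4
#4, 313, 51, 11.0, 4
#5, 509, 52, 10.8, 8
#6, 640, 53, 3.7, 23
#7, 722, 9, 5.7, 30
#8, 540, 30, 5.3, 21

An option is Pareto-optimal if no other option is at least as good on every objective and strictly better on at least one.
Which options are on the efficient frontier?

#2, #3, #7

#1: dominated by #3 (capacity 711≥161, unit cost 25≤48, defect rate 2.2≤8.5, lead time 4≤20).
#2: not dominated (best defect rate).
#3: not dominated.
#4: dominated by #3 (capacity 711≥313, unit cost 25≤51, defect rate 2.2≤11.0, lead time 4≤4).
#5: dominated by #3 (capacity 711≥509, unit cost 25≤52, defect rate 2.2≤10.8, lead time 4≤8).
#6: dominated by #3 (capacity 711≥640, unit cost 25≤53, defect rate 2.2≤3.7, lead time 4≤23).
#7: not dominated (best capacity).
#8: dominated by #3 (capacity 711≥540, unit cost 25≤30, defect rate 2.2≤5.3, lead time 4≤21).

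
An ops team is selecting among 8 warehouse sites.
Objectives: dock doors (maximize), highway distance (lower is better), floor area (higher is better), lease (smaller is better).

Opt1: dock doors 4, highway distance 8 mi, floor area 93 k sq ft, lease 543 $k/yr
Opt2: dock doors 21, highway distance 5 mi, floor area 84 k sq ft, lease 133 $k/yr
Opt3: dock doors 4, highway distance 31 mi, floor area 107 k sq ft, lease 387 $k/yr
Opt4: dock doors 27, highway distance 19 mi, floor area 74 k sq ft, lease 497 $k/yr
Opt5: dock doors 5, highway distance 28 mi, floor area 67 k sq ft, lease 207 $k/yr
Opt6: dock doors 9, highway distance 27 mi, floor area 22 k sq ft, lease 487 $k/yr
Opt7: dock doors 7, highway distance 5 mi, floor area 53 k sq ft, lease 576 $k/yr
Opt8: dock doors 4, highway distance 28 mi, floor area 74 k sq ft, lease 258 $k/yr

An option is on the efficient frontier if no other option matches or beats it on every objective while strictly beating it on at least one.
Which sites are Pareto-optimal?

Opt1: not dominated.
Opt2: not dominated (best lease).
Opt3: not dominated (best floor area).
Opt4: not dominated (best dock doors).
Opt5: dominated by Opt2 (dock doors 21≥5, highway distance 5≤28, floor area 84≥67, lease 133≤207).
Opt6: dominated by Opt2 (dock doors 21≥9, highway distance 5≤27, floor area 84≥22, lease 133≤487).
Opt7: dominated by Opt2 (dock doors 21≥7, highway distance 5≤5, floor area 84≥53, lease 133≤576).
Opt8: dominated by Opt2 (dock doors 21≥4, highway distance 5≤28, floor area 84≥74, lease 133≤258).

Opt1, Opt2, Opt3, Opt4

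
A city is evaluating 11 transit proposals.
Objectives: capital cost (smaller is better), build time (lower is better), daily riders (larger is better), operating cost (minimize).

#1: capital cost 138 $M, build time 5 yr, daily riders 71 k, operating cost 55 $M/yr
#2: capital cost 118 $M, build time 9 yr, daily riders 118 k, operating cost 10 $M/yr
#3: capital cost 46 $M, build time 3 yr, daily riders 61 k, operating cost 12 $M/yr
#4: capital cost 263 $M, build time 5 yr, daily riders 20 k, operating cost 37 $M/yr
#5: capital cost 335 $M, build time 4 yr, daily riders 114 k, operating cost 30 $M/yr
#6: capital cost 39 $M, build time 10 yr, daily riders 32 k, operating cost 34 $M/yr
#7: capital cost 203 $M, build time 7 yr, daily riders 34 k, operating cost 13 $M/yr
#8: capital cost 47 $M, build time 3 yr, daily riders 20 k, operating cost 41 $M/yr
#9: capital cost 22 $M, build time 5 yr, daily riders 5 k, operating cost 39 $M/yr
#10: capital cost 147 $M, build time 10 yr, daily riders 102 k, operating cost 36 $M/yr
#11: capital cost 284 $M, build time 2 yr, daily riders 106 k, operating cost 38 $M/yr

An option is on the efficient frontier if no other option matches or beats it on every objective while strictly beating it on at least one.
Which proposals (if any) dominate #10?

#2

#2: capital cost 118≤147, build time 9≤10, daily riders 118≥102, operating cost 10≤36 — dominates #10.
Others (#1, #3, #4, #5, #6, #7, #8, #9, #11) are each worse than #10 on at least one objective.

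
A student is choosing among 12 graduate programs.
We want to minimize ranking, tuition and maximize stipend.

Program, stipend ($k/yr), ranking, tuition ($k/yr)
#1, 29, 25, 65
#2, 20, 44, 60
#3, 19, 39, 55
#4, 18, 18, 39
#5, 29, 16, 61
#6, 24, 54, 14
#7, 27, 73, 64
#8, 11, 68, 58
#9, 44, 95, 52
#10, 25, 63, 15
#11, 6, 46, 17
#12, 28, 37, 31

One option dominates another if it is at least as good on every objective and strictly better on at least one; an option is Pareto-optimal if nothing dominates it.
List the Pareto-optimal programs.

#1: dominated by #5 (stipend 29≥29, ranking 16≤25, tuition 61≤65).
#2: dominated by #12 (stipend 28≥20, ranking 37≤44, tuition 31≤60).
#3: dominated by #12 (stipend 28≥19, ranking 37≤39, tuition 31≤55).
#4: not dominated.
#5: not dominated (best ranking).
#6: not dominated (best tuition).
#7: dominated by #5 (stipend 29≥27, ranking 16≤73, tuition 61≤64).
#8: dominated by #3 (stipend 19≥11, ranking 39≤68, tuition 55≤58).
#9: not dominated (best stipend).
#10: not dominated.
#11: not dominated.
#12: not dominated.

#4, #5, #6, #9, #10, #11, #12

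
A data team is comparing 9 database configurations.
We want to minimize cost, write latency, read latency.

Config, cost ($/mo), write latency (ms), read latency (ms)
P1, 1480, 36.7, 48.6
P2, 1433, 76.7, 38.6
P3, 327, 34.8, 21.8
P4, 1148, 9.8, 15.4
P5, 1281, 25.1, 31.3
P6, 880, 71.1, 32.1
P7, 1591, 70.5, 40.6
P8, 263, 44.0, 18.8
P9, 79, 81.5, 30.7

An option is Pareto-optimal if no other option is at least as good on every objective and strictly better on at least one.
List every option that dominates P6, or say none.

P3: cost 327≤880, write latency 34.8≤71.1, read latency 21.8≤32.1 — dominates P6.
P8: cost 263≤880, write latency 44.0≤71.1, read latency 18.8≤32.1 — dominates P6.
Others (P1, P2, P4, P5, P7, P9) are each worse than P6 on at least one objective.

P3, P8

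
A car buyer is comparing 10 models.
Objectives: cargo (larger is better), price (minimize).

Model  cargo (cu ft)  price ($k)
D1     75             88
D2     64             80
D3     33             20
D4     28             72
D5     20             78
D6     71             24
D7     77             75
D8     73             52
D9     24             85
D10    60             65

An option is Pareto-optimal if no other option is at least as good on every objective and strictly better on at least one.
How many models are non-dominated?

D1: dominated by D7 (cargo 77≥75, price 75≤88).
D2: dominated by D6 (cargo 71≥64, price 24≤80).
D3: not dominated (best price).
D4: dominated by D3 (cargo 33≥28, price 20≤72).
D5: dominated by D3 (cargo 33≥20, price 20≤78).
D6: not dominated.
D7: not dominated (best cargo).
D8: not dominated.
D9: dominated by D2 (cargo 64≥24, price 80≤85).
D10: dominated by D6 (cargo 71≥60, price 24≤65).
Pareto-optimal: D3, D6, D7, D8 → 4.

4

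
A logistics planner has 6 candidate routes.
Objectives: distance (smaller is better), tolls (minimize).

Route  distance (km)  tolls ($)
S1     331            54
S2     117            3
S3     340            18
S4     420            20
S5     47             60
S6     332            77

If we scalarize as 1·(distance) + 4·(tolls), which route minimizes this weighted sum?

S1: 1·331 + 4·54 = 547
S2: 1·117 + 4·3 = 129
S3: 1·340 + 4·18 = 412
S4: 1·420 + 4·20 = 500
S5: 1·47 + 4·60 = 287
S6: 1·332 + 4·77 = 640
Lowest: S2 at 129.

S2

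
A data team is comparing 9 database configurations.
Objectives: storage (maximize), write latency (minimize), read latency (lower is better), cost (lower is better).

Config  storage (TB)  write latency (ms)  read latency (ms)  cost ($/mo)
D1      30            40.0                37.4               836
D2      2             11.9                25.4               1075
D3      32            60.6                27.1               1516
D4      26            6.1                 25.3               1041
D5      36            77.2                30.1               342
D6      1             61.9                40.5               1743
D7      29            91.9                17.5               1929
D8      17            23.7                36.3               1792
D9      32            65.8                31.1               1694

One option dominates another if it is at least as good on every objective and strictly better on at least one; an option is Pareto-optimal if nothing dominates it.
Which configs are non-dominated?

D1: not dominated.
D2: dominated by D4 (storage 26≥2, write latency 6.1≤11.9, read latency 25.3≤25.4, cost 1041≤1075).
D3: not dominated.
D4: not dominated (best write latency).
D5: not dominated (best storage).
D6: dominated by D1 (storage 30≥1, write latency 40.0≤61.9, read latency 37.4≤40.5, cost 836≤1743).
D7: not dominated (best read latency).
D8: dominated by D4 (storage 26≥17, write latency 6.1≤23.7, read latency 25.3≤36.3, cost 1041≤1792).
D9: dominated by D3 (storage 32≥32, write latency 60.6≤65.8, read latency 27.1≤31.1, cost 1516≤1694).

D1, D3, D4, D5, D7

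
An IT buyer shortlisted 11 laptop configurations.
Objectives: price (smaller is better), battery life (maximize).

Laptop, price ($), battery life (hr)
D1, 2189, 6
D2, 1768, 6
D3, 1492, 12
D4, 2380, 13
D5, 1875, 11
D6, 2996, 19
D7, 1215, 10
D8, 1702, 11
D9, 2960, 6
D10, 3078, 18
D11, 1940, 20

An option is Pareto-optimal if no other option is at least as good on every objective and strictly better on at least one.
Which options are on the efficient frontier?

D3, D7, D11

D1: dominated by D2 (price 1768≤2189, battery life 6≥6).
D2: dominated by D3 (price 1492≤1768, battery life 12≥6).
D3: not dominated.
D4: dominated by D11 (price 1940≤2380, battery life 20≥13).
D5: dominated by D3 (price 1492≤1875, battery life 12≥11).
D6: dominated by D11 (price 1940≤2996, battery life 20≥19).
D7: not dominated (best price).
D8: dominated by D3 (price 1492≤1702, battery life 12≥11).
D9: dominated by D1 (price 2189≤2960, battery life 6≥6).
D10: dominated by D6 (price 2996≤3078, battery life 19≥18).
D11: not dominated (best battery life).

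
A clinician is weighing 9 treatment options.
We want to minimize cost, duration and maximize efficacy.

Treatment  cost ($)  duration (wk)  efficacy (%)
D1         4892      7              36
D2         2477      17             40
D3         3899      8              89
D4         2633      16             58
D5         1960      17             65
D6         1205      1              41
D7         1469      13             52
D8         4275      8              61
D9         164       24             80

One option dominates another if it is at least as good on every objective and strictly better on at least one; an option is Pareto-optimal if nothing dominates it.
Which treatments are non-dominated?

D1: dominated by D6 (cost 1205≤4892, duration 1≤7, efficacy 41≥36).
D2: dominated by D5 (cost 1960≤2477, duration 17≤17, efficacy 65≥40).
D3: not dominated (best efficacy).
D4: not dominated.
D5: not dominated.
D6: not dominated (best duration).
D7: not dominated.
D8: dominated by D3 (cost 3899≤4275, duration 8≤8, efficacy 89≥61).
D9: not dominated (best cost).

D3, D4, D5, D6, D7, D9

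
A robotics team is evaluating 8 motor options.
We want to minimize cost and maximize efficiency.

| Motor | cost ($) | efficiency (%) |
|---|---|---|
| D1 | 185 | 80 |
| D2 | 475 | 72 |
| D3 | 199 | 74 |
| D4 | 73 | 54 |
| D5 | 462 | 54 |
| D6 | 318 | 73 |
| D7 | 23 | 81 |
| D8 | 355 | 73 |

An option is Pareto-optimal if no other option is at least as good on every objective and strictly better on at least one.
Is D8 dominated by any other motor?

D1 vs D8: cost 185≤355, efficiency 80≥73 — D1 is at least as good on every objective and strictly better on at least one, so D1 dominates D8.

Yes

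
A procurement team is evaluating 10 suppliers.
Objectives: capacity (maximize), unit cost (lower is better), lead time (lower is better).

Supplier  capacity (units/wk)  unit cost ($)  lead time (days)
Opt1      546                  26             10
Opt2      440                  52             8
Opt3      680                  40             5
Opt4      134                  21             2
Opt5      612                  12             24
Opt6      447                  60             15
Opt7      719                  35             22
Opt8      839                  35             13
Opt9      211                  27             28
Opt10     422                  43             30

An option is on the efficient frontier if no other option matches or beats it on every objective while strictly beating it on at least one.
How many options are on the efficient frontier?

Opt1: not dominated.
Opt2: dominated by Opt3 (capacity 680≥440, unit cost 40≤52, lead time 5≤8).
Opt3: not dominated.
Opt4: not dominated (best lead time).
Opt5: not dominated (best unit cost).
Opt6: dominated by Opt1 (capacity 546≥447, unit cost 26≤60, lead time 10≤15).
Opt7: dominated by Opt8 (capacity 839≥719, unit cost 35≤35, lead time 13≤22).
Opt8: not dominated (best capacity).
Opt9: dominated by Opt1 (capacity 546≥211, unit cost 26≤27, lead time 10≤28).
Opt10: dominated by Opt1 (capacity 546≥422, unit cost 26≤43, lead time 10≤30).
Pareto-optimal: Opt1, Opt3, Opt4, Opt5, Opt8 → 5.

5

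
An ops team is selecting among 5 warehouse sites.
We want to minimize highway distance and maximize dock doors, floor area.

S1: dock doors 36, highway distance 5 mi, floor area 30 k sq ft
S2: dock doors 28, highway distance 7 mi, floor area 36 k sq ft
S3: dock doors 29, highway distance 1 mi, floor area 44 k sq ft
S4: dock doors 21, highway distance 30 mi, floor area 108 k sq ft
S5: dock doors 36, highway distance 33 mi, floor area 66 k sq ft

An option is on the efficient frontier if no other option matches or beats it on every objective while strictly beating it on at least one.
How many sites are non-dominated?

4

S1: not dominated.
S2: dominated by S3 (dock doors 29≥28, highway distance 1≤7, floor area 44≥36).
S3: not dominated (best highway distance).
S4: not dominated (best floor area).
S5: not dominated.
Pareto-optimal: S1, S3, S4, S5 → 4.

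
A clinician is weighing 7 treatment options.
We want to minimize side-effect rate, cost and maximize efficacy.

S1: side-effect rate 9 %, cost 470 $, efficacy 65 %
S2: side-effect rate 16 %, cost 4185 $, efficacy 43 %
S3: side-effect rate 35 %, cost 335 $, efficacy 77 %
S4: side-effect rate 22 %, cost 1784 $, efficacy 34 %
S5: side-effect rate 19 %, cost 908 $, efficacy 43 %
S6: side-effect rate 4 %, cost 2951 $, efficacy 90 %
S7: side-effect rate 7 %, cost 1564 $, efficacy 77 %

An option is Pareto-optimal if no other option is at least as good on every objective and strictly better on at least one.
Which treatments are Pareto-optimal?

S1, S3, S6, S7

S1: not dominated.
S2: dominated by S1 (side-effect rate 9≤16, cost 470≤4185, efficacy 65≥43).
S3: not dominated (best cost).
S4: dominated by S1 (side-effect rate 9≤22, cost 470≤1784, efficacy 65≥34).
S5: dominated by S1 (side-effect rate 9≤19, cost 470≤908, efficacy 65≥43).
S6: not dominated (best side-effect rate).
S7: not dominated.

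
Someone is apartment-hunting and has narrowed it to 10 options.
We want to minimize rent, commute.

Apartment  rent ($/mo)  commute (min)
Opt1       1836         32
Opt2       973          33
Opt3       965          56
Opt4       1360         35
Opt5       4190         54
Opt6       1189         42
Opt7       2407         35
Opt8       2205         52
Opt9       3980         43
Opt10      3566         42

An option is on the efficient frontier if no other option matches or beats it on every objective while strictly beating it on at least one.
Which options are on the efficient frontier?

Opt1: not dominated (best commute).
Opt2: not dominated.
Opt3: not dominated (best rent).
Opt4: dominated by Opt2 (rent 973≤1360, commute 33≤35).
Opt5: dominated by Opt1 (rent 1836≤4190, commute 32≤54).
Opt6: dominated by Opt2 (rent 973≤1189, commute 33≤42).
Opt7: dominated by Opt1 (rent 1836≤2407, commute 32≤35).
Opt8: dominated by Opt1 (rent 1836≤2205, commute 32≤52).
Opt9: dominated by Opt1 (rent 1836≤3980, commute 32≤43).
Opt10: dominated by Opt1 (rent 1836≤3566, commute 32≤42).

Opt1, Opt2, Opt3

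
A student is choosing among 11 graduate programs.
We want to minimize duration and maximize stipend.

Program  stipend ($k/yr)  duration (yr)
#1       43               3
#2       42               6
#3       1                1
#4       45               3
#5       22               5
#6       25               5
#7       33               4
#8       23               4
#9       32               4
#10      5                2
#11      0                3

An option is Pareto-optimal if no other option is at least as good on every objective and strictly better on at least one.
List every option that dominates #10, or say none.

#1: worse on duration (3 vs 2).
#2: worse on duration (6 vs 2).
#3: worse on stipend (1 vs 5).
#4: worse on duration (3 vs 2).
#5: worse on duration (5 vs 2).
#6: worse on duration (5 vs 2).
#7: worse on duration (4 vs 2).
#8: worse on duration (4 vs 2).
#9: worse on duration (4 vs 2).
#11: worse on stipend (0 vs 5).
No option dominates #10.

none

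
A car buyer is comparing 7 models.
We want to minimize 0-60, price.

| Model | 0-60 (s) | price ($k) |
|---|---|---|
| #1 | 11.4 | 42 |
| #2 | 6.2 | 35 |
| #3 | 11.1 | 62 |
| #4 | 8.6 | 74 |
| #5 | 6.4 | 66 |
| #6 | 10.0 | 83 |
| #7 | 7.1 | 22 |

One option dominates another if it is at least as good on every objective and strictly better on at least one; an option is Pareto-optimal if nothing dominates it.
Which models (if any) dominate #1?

#2: 0-60 6.2≤11.4, price 35≤42 — dominates #1.
#7: 0-60 7.1≤11.4, price 22≤42 — dominates #1.
Others (#3, #4, #5, #6) are each worse than #1 on at least one objective.

#2, #7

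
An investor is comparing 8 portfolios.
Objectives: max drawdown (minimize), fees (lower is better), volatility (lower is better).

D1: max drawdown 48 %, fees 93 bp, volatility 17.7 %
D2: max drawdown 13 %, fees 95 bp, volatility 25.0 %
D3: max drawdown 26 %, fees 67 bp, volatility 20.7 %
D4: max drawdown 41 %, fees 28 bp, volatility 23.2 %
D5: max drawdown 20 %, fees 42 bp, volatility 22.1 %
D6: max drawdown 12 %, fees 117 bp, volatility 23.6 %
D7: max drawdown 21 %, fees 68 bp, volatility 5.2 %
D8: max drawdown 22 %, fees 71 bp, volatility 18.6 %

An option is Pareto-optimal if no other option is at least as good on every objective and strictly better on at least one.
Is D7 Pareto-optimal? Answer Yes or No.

Yes

D1: worse on max drawdown (48 vs 21).
D2: worse on fees (95 vs 68).
D3: worse on max drawdown (26 vs 21).
D4: worse on max drawdown (41 vs 21).
D5: worse on volatility (22.1 vs 5.2).
D6: worse on fees (117 vs 68).
D8: worse on max drawdown (22 vs 21).
No option is at least as good as D7 on every objective and strictly better on one.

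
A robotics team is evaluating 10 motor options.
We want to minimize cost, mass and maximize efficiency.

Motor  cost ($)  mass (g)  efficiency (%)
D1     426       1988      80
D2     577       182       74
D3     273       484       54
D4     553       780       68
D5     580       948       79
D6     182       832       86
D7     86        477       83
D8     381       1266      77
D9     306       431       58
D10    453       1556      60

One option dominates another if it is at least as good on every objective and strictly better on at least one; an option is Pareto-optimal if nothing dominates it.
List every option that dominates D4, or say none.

D7

D7: cost 86≤553, mass 477≤780, efficiency 83≥68 — dominates D4.
Others (D1, D2, D3, D5, D6, D8, D9, D10) are each worse than D4 on at least one objective.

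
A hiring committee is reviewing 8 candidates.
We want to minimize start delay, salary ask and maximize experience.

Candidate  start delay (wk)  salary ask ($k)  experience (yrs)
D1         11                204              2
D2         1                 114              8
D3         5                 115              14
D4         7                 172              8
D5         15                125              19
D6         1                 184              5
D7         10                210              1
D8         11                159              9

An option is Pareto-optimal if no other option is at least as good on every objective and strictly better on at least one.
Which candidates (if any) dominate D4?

D2, D3

D2: start delay 1≤7, salary ask 114≤172, experience 8≥8 — dominates D4.
D3: start delay 5≤7, salary ask 115≤172, experience 14≥8 — dominates D4.
Others (D1, D5, D6, D7, D8) are each worse than D4 on at least one objective.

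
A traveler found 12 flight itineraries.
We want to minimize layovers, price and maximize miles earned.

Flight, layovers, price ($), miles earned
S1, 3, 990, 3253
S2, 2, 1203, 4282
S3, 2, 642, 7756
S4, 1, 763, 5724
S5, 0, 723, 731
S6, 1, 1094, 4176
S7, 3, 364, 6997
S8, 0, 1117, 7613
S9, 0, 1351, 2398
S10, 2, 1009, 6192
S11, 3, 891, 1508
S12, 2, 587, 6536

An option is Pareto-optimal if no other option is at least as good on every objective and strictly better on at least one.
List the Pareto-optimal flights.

S1: dominated by S3 (layovers 2≤3, price 642≤990, miles earned 7756≥3253).
S2: dominated by S3 (layovers 2≤2, price 642≤1203, miles earned 7756≥4282).
S3: not dominated (best miles earned).
S4: not dominated.
S5: not dominated.
S6: dominated by S4 (layovers 1≤1, price 763≤1094, miles earned 5724≥4176).
S7: not dominated (best price).
S8: not dominated.
S9: dominated by S8 (layovers 0≤0, price 1117≤1351, miles earned 7613≥2398).
S10: dominated by S3 (layovers 2≤2, price 642≤1009, miles earned 7756≥6192).
S11: dominated by S3 (layovers 2≤3, price 642≤891, miles earned 7756≥1508).
S12: not dominated.

S3, S4, S5, S7, S8, S12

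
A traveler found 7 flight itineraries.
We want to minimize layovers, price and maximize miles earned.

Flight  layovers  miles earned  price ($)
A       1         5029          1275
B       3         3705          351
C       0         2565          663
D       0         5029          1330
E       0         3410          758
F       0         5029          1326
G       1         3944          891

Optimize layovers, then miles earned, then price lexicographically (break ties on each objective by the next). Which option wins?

First minimize layovers: best is 0, kept {C, D, E, F}.
Then maximize miles earned: best is 5029, kept {D, F}.
Then minimize price: best is 1326, kept {F}.

F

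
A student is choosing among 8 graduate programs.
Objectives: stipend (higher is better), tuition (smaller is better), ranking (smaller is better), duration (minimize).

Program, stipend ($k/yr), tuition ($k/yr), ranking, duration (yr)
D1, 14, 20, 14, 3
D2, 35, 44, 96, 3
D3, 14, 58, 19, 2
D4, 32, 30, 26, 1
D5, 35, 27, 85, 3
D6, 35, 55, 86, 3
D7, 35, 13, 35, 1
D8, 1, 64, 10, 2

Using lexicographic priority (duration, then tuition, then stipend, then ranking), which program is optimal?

D7

First minimize duration: best is 1, kept {D4, D7}.
Then minimize tuition: best is 13, kept {D7}.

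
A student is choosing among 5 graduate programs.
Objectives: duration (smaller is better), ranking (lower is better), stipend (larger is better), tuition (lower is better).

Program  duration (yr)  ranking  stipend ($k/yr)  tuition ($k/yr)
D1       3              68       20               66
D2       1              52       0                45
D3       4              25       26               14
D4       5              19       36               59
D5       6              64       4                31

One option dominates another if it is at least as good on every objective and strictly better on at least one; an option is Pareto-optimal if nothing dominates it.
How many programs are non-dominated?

D1: not dominated.
D2: not dominated (best duration).
D3: not dominated (best tuition).
D4: not dominated (best ranking).
D5: dominated by D3 (duration 4≤6, ranking 25≤64, stipend 26≥4, tuition 14≤31).
Pareto-optimal: D1, D2, D3, D4 → 4.

4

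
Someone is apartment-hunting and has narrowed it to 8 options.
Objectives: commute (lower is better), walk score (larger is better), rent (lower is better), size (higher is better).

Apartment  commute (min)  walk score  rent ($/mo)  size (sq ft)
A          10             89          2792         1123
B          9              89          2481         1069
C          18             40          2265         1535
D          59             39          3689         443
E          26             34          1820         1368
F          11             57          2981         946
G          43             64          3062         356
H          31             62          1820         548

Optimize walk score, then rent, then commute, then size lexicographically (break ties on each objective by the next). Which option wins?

B

First maximize walk score: best is 89, kept {A, B}.
Then minimize rent: best is 2481, kept {B}.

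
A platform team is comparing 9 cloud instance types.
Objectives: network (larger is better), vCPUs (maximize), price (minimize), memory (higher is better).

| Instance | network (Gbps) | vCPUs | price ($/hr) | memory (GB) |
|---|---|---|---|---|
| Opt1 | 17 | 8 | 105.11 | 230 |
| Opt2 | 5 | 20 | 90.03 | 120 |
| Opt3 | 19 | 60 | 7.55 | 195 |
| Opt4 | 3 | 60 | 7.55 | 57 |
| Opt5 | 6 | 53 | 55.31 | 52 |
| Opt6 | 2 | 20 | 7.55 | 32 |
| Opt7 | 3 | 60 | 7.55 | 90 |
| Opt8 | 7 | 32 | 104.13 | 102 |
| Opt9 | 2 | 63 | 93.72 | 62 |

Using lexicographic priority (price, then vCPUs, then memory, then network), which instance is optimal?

Opt3

First minimize price: best is 7.55, kept {Opt3, Opt4, Opt6, Opt7}.
Then maximize vCPUs: best is 60, kept {Opt3, Opt4, Opt7}.
Then maximize memory: best is 195, kept {Opt3}.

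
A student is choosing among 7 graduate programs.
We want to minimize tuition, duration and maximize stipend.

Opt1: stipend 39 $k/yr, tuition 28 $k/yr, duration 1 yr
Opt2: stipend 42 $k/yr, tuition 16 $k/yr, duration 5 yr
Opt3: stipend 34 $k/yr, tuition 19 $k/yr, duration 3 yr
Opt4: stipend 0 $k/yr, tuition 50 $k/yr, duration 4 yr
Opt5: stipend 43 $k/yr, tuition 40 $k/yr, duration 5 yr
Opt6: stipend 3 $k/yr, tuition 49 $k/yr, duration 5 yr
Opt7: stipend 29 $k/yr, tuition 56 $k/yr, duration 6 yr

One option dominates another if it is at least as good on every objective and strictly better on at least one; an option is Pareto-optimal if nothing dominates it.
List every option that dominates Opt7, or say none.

Opt1: stipend 39≥29, tuition 28≤56, duration 1≤6 — dominates Opt7.
Opt2: stipend 42≥29, tuition 16≤56, duration 5≤6 — dominates Opt7.
Opt3: stipend 34≥29, tuition 19≤56, duration 3≤6 — dominates Opt7.
Opt5: stipend 43≥29, tuition 40≤56, duration 5≤6 — dominates Opt7.
Others (Opt4, Opt6) are each worse than Opt7 on at least one objective.

Opt1, Opt2, Opt3, Opt5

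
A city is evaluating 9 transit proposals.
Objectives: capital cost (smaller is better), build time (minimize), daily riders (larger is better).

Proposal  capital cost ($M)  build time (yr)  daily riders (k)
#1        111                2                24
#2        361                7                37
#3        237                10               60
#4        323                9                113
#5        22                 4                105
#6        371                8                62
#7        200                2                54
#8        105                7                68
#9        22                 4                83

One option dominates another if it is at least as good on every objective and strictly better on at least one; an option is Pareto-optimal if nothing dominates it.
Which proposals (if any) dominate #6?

#5: capital cost 22≤371, build time 4≤8, daily riders 105≥62 — dominates #6.
#8: capital cost 105≤371, build time 7≤8, daily riders 68≥62 — dominates #6.
#9: capital cost 22≤371, build time 4≤8, daily riders 83≥62 — dominates #6.
Others (#1, #2, #3, #4, #7) are each worse than #6 on at least one objective.

#5, #8, #9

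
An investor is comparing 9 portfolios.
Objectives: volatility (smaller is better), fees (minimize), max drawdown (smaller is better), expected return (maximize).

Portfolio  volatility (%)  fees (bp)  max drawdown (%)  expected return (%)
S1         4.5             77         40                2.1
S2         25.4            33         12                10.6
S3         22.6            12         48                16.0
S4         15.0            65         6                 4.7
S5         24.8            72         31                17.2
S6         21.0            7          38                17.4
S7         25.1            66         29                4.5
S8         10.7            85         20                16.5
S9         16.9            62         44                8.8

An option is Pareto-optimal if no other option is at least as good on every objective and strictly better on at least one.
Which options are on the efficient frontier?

S1: not dominated (best volatility).
S2: not dominated.
S3: dominated by S6 (volatility 21.0≤22.6, fees 7≤12, max drawdown 38≤48, expected return 17.4≥16.0).
S4: not dominated (best max drawdown).
S5: not dominated.
S6: not dominated (best fees).
S7: dominated by S4 (volatility 15.0≤25.1, fees 65≤66, max drawdown 6≤29, expected return 4.7≥4.5).
S8: not dominated.
S9: not dominated.

S1, S2, S4, S5, S6, S8, S9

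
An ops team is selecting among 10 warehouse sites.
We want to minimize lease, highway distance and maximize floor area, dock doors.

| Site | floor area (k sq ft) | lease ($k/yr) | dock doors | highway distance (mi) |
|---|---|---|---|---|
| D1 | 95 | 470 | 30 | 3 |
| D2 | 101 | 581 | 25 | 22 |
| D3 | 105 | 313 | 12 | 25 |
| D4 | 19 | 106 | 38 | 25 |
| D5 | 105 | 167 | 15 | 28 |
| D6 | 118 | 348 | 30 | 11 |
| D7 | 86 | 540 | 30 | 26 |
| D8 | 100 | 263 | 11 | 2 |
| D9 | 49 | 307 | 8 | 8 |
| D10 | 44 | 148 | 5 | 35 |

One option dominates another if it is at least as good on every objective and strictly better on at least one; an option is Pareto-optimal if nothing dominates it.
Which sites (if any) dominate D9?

D8: floor area 100≥49, lease 263≤307, dock doors 11≥8, highway distance 2≤8 — dominates D9.
Others (D1, D2, D3, D4, D5, D6, D7, D10) are each worse than D9 on at least one objective.

D8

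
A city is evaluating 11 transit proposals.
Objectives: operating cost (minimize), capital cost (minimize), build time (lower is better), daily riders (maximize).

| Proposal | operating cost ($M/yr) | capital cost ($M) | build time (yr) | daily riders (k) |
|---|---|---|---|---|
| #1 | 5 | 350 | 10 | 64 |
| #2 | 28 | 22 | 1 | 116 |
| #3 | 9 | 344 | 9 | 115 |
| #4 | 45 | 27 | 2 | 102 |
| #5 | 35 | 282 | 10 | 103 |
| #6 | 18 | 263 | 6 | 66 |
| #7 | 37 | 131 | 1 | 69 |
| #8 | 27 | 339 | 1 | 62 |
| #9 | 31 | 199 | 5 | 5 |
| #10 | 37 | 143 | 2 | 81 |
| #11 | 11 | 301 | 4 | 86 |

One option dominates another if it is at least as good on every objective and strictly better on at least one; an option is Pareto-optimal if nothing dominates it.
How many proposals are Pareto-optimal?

6

#1: not dominated (best operating cost).
#2: not dominated (best capital cost).
#3: not dominated.
#4: dominated by #2 (operating cost 28≤45, capital cost 22≤27, build time 1≤2, daily riders 116≥102).
#5: dominated by #2 (operating cost 28≤35, capital cost 22≤282, build time 1≤10, daily riders 116≥103).
#6: not dominated.
#7: dominated by #2 (operating cost 28≤37, capital cost 22≤131, build time 1≤1, daily riders 116≥69).
#8: not dominated.
#9: dominated by #2 (operating cost 28≤31, capital cost 22≤199, build time 1≤5, daily riders 116≥5).
#10: dominated by #2 (operating cost 28≤37, capital cost 22≤143, build time 1≤2, daily riders 116≥81).
#11: not dominated.
Pareto-optimal: #1, #2, #3, #6, #8, #11 → 6.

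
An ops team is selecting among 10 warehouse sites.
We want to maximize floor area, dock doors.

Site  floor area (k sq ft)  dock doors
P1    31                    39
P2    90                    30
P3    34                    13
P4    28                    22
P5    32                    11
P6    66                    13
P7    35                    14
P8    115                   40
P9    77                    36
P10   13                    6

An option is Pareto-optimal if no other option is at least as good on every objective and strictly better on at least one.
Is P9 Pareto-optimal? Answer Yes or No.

P8 vs P9: floor area 115≥77, dock doors 40≥36 — P8 is at least as good on every objective and strictly better on at least one, so P8 dominates P9.

No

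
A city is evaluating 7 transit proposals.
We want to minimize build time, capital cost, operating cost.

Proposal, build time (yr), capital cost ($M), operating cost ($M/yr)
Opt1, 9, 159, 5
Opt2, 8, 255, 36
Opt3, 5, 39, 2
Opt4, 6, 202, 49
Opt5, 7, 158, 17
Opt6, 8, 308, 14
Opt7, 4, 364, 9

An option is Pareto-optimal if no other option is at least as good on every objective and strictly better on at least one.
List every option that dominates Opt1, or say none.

Opt3: build time 5≤9, capital cost 39≤159, operating cost 2≤5 — dominates Opt1.
Others (Opt2, Opt4, Opt5, Opt6, Opt7) are each worse than Opt1 on at least one objective.

Opt3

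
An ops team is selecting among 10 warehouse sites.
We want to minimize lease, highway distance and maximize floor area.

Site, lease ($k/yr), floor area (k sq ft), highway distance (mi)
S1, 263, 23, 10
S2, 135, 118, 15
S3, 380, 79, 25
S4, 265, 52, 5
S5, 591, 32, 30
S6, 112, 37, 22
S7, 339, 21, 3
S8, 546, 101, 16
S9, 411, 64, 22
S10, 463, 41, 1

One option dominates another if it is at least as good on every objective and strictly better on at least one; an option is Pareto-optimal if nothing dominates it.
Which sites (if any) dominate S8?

S2: lease 135≤546, floor area 118≥101, highway distance 15≤16 — dominates S8.
Others (S1, S3, S4, S5, S6, S7, S9, S10) are each worse than S8 on at least one objective.

S2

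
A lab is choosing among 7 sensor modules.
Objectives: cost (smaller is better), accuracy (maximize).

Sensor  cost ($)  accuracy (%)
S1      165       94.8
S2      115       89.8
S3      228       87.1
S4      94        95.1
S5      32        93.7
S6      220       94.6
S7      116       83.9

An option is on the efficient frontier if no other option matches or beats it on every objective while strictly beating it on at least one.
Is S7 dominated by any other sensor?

Yes

S2 vs S7: cost 115≤116, accuracy 89.8≥83.9 — S2 is at least as good on every objective and strictly better on at least one, so S2 dominates S7.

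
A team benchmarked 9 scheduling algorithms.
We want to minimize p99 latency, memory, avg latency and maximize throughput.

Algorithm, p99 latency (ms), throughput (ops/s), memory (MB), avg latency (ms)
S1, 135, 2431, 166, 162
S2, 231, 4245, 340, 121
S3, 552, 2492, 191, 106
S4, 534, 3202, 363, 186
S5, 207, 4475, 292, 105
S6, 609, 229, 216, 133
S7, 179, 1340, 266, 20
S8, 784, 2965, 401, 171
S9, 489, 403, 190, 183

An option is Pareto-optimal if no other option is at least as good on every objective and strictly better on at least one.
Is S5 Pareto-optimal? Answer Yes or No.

Yes

S1: worse on throughput (2431 vs 4475).
S2: worse on p99 latency (231 vs 207).
S3: worse on p99 latency (552 vs 207).
S4: worse on p99 latency (534 vs 207).
S6: worse on p99 latency (609 vs 207).
S7: worse on throughput (1340 vs 4475).
S8: worse on p99 latency (784 vs 207).
S9: worse on p99 latency (489 vs 207).
No option is at least as good as S5 on every objective and strictly better on one.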